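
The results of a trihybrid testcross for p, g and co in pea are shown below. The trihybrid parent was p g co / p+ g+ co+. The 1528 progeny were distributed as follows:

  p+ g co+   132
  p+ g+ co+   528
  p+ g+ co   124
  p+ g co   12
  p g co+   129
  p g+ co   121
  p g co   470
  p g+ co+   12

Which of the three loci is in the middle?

p

The two rarest classes, p+ g co and p g+ co+, are the double crossovers. Comparing them with the parentals, only the p allele has switched, so p is the middle locus and the order is g – p – co.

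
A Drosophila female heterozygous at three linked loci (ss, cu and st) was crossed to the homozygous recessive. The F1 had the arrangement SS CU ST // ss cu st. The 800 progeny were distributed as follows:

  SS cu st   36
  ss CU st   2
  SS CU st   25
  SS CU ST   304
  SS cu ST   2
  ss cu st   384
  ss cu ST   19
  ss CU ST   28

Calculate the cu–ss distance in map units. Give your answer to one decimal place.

8.5 map units

The two rarest classes, SS cu ST and ss CU st, are the double crossovers. Comparing them with the parentals, only the cu allele has switched, so cu is the middle locus and the order is st – cu – ss.
Crossovers in the cu–ss interval produce the single-crossover classes ss CU ST and SS cu st (28 + 36 = 64) plus the double crossovers (4).
RF(cu–ss) = (64 + 4) / 800 = 68/800 = 0.0850 → 8.5 map units.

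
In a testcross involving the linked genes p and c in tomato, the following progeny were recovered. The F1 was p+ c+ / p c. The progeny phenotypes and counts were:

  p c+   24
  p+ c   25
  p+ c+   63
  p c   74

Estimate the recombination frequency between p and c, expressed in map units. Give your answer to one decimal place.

The recombinant classes are p+ c and p c+: 25 + 24 = 49.
Recombination frequency = 49/186 = 0.2634 ≈ 26.3%, i.e. 26.3 map units.

26.3 map units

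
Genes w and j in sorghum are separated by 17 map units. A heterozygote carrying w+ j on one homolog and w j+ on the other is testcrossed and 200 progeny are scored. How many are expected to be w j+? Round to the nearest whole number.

83

A map distance of 17 map units corresponds to a recombination frequency of 0.170.
The F1 is w+ j / w j+, so w j+ is a parental gamete class with expected frequency (1 − r)/2 = 0.830/2 = 0.4150.
Expected number = 0.4150 × 200 = 83.00 ≈ 83.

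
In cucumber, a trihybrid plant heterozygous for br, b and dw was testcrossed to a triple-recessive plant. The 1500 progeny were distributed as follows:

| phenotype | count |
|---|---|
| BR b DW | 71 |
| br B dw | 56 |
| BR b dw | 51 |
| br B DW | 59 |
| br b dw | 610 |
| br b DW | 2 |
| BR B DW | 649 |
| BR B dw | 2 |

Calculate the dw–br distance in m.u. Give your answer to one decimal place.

7.6 m.u.

The two most frequent reciprocal classes, br b dw and BR B DW, are the parental types, so the F1 was br b dw / BR B DW.
The two rarest classes, br b DW and BR B dw, are the double crossovers. Comparing them with the parentals, only the dw allele has switched, so dw is the middle locus and the order is b – dw – br.
Crossovers in the dw–br interval produce the single-crossover classes BR b dw and br B DW (51 + 59 = 110) plus the double crossovers (4).
RF(dw–br) = (110 + 4) / 1500 = 114/1500 = 0.0760 → 7.6 m.u.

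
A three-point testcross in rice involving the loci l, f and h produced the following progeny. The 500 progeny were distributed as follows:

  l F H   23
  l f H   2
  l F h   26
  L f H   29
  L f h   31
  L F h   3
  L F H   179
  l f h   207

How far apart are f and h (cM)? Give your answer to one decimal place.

12.0 cM

The two most frequent reciprocal classes, l f h and L F H, are the parental types, so the F1 was l f h / L F H.
The two rarest classes, l f H and L F h, are the double crossovers. Comparing them with the parentals, only the h allele has switched, so h is the middle locus and the order is l – h – f.
Crossovers in the h–f interval produce the single-crossover classes l F h and L f H (26 + 29 = 55) plus the double crossovers (5).
RF(h–f) = (55 + 5) / 500 = 60/500 = 0.1200 → 12.0 cM.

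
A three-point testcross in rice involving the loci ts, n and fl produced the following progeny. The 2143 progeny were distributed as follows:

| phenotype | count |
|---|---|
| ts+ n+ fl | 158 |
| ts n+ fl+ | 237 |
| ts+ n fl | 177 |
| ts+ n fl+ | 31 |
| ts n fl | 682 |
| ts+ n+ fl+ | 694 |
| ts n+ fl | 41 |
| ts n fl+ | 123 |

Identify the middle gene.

n

The two most frequent reciprocal classes, ts n fl and ts+ n+ fl+, are the parental types, so the F1 was ts n fl / ts+ n+ fl+.
The two rarest classes, ts n+ fl and ts+ n fl+, are the double crossovers. Comparing them with the parentals, only the n allele has switched, so n is the middle locus and the order is ts – n – fl.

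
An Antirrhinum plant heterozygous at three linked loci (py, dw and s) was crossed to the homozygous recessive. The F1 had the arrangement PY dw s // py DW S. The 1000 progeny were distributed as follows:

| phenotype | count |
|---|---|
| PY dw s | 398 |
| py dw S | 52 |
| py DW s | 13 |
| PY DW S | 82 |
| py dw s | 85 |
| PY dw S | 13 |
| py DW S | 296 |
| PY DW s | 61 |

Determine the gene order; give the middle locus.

s

The two rarest classes, PY dw S and py DW s, are the double crossovers. Comparing them with the parentals, only the s allele has switched, so s is the middle locus and the order is py – s – dw.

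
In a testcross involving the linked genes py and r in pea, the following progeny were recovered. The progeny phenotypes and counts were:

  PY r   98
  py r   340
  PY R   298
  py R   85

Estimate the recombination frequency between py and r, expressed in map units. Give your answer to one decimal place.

22.3 map units

The two most frequent classes, PY R (298) and py r (340), are the parental types, so the F1 was PY R / py r.
The recombinant classes are PY r and py R: 98 + 85 = 183.
Recombination frequency = 183/821 = 0.2229 ≈ 22.3%, i.e. 22.3 map units.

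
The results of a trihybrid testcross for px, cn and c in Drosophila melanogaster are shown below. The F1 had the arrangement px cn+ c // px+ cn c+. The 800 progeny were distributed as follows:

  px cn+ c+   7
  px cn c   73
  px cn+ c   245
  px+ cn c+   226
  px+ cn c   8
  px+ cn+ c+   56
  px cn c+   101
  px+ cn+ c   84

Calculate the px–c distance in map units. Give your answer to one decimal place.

25.0 map units

The two rarest classes, px cn+ c+ and px+ cn c, are the double crossovers. Comparing them with the parentals, only the c allele has switched, so c is the middle locus and the order is px – c – cn.
Crossovers in the px–c interval produce the single-crossover classes px+ cn+ c and px cn c+ (84 + 101 = 185) plus the double crossovers (15).
RF(px–c) = (185 + 15) / 800 = 200/800 = 0.2500 → 25.0 map units.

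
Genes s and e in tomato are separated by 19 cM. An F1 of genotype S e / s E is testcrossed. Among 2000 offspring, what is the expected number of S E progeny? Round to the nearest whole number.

A map distance of 19 cM corresponds to a recombination frequency of 0.190.
The F1 is S e / s E, so S E is a recombinant gamete class with expected frequency r/2 = 0.190/2 = 0.0950.
Expected number = 0.0950 × 2000 = 190.00 ≈ 190.

190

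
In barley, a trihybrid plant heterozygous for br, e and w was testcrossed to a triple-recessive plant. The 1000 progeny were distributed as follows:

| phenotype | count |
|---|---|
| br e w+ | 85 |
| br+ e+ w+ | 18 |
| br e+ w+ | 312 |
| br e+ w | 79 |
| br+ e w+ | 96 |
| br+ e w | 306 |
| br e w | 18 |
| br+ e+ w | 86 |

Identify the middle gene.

br

The two most frequent reciprocal classes, br+ e w and br e+ w+, are the parental types, so the F1 was br+ e w / br e+ w+.
The two rarest classes, br e w and br+ e+ w+, are the double crossovers. Comparing them with the parentals, only the br allele has switched, so br is the middle locus and the order is e – br – w.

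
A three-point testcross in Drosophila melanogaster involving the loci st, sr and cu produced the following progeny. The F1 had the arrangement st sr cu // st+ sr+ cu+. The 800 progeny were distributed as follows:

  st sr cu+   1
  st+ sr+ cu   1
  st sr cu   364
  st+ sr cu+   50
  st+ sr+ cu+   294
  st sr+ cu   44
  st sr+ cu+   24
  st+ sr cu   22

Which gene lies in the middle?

The two rarest classes, st sr cu+ and st+ sr+ cu, are the double crossovers. Comparing them with the parentals, only the cu allele has switched, so cu is the middle locus and the order is sr – cu – st.

cu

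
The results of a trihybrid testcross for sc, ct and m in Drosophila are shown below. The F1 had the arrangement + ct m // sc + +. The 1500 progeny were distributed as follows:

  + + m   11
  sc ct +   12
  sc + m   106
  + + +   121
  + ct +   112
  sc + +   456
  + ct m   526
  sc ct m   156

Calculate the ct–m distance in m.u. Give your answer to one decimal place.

16.1 m.u.

The two rarest classes, + + m and sc ct +, are the double crossovers. Comparing them with the parentals, only the ct allele has switched, so ct is the middle locus and the order is m – ct – sc.
Crossovers in the m–ct interval produce the single-crossover classes + ct + and sc + m (112 + 106 = 218) plus the double crossovers (23).
RF(m–ct) = (218 + 23) / 1500 = 241/1500 = 0.1607 → 16.1 m.u.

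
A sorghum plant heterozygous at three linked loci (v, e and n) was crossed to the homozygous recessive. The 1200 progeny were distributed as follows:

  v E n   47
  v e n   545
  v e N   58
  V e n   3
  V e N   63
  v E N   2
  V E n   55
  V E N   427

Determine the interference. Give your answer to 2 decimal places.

0.56

The two most frequent reciprocal classes, V E N and v e n, are the parental types, so the F1 was V E N / v e n.
The two rarest classes, v E N and V e n, are the double crossovers. Comparing them with the parentals, only the v allele has switched, so v is the middle locus and the order is e – v – n.
e–v: (110 + 5)/1200 = 0.0958; v–n: (113 + 5)/1200 = 0.0983.
Expected DCO frequency = 0.0958 × 0.0983 ≈ 0.00942; observed = 5/1200 ≈ 0.00417.
Coefficient of coincidence = 0.00417/0.00942 ≈ 0.44; interference = 1 − 0.44 = 0.56.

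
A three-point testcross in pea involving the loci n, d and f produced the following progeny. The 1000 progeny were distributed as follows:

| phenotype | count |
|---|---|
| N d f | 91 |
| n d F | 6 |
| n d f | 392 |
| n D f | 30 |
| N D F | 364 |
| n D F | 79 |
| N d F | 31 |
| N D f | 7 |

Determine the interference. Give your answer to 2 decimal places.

The two most frequent reciprocal classes, n d f and N D F, are the parental types, so the F1 was n d f / N D F.
The two rarest classes, n d F and N D f, are the double crossovers. Comparing them with the parentals, only the f allele has switched, so f is the middle locus and the order is d – f – n.
d–f: (61 + 13)/1000 = 0.0740; f–n: (170 + 13)/1000 = 0.1830.
Expected DCO frequency = 0.0740 × 0.1830 ≈ 0.01354; observed = 13/1000 ≈ 0.01300.
Coefficient of coincidence = 0.01300/0.01354 ≈ 0.96; interference = 1 − 0.96 = 0.04.

0.04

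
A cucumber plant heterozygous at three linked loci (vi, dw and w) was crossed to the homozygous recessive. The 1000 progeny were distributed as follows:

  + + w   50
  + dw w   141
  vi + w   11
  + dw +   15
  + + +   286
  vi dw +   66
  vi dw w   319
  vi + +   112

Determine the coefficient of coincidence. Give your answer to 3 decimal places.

The two most frequent reciprocal classes, vi dw w and + + +, are the parental types, so the F1 was vi dw w / + + +.
The two rarest classes, vi + w and + dw +, are the double crossovers. Comparing them with the parentals, only the dw allele has switched, so dw is the middle locus and the order is vi – dw – w.
vi–dw: (253 + 26)/1000 = 0.2790; dw–w: (116 + 26)/1000 = 0.1420.
Expected DCO frequency = 0.2790 × 0.1420 ≈ 0.03962; observed = 26/1000 ≈ 0.02600.
Coefficient of coincidence = 0.02600/0.03962 ≈ 0.656.

0.656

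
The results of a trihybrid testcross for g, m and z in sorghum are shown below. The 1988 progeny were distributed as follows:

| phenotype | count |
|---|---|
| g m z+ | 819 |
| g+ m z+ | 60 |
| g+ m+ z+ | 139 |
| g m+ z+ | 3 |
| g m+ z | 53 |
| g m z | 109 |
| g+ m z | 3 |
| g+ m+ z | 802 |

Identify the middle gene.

The two most frequent reciprocal classes, g m z+ and g+ m+ z, are the parental types, so the F1 was g m z+ / g+ m+ z.
The two rarest classes, g m+ z+ and g+ m z, are the double crossovers. Comparing them with the parentals, only the m allele has switched, so m is the middle locus and the order is g – m – z.

m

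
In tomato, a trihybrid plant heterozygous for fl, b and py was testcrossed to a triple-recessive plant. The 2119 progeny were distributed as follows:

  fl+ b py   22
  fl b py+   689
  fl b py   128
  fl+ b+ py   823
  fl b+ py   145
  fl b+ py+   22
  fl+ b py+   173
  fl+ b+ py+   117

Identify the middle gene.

b

The two most frequent reciprocal classes, fl+ b+ py and fl b py+, are the parental types, so the F1 was fl+ b+ py / fl b py+.
The two rarest classes, fl+ b py and fl b+ py+, are the double crossovers. Comparing them with the parentals, only the b allele has switched, so b is the middle locus and the order is fl – b – py.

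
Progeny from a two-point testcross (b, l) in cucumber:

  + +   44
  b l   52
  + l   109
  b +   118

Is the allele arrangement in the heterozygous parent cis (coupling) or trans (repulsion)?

trans

The two most frequent classes are + l (109) and b + (118); these are the parental (non-recombinant) types.
So the F1 carried + l on one chromosome and b + on the other — the recessive alleles are on opposite chromosomes (trans / repulsion).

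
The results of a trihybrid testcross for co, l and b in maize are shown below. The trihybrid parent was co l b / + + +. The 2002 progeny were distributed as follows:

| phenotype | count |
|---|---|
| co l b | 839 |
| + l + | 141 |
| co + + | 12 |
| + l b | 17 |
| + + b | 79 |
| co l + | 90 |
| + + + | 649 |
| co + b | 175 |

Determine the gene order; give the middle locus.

The two rarest classes, + l b and co + +, are the double crossovers. Comparing them with the parentals, only the co allele has switched, so co is the middle locus and the order is b – co – l.

co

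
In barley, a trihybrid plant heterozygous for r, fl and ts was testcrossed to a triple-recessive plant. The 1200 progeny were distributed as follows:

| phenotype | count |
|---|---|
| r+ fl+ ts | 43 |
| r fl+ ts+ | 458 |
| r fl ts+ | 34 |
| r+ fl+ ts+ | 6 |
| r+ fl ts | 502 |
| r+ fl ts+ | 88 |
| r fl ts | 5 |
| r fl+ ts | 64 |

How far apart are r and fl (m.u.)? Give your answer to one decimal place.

The two most frequent reciprocal classes, r fl+ ts+ and r+ fl ts, are the parental types, so the F1 was r fl+ ts+ / r+ fl ts.
The two rarest classes, r+ fl+ ts+ and r fl ts, are the double crossovers. Comparing them with the parentals, only the r allele has switched, so r is the middle locus and the order is ts – r – fl.
Crossovers in the r–fl interval produce the single-crossover classes r fl ts+ and r+ fl+ ts (34 + 43 = 77) plus the double crossovers (11).
RF(r–fl) = (77 + 11) / 1200 = 88/1200 = 0.0733 → 7.3 m.u.

7.3 m.u.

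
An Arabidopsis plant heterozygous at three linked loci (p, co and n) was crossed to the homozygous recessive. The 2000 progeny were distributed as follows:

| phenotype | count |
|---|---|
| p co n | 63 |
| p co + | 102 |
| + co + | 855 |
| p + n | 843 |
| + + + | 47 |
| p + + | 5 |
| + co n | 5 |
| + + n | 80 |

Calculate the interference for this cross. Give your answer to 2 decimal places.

0.13

The two most frequent reciprocal classes, p + n and + co +, are the parental types, so the F1 was p + n / + co +.
The two rarest classes, p + + and + co n, are the double crossovers. Comparing them with the parentals, only the n allele has switched, so n is the middle locus and the order is co – n – p.
co–n: (110 + 10)/2000 = 0.0600; n–p: (182 + 10)/2000 = 0.0960.
Expected DCO frequency = 0.0600 × 0.0960 ≈ 0.00576; observed = 10/2000 ≈ 0.00500.
Coefficient of coincidence = 0.00500/0.00576 ≈ 0.87; interference = 1 − 0.87 = 0.13.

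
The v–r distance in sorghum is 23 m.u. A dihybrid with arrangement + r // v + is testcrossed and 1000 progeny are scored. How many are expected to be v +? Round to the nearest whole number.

A map distance of 23 m.u. corresponds to a recombination frequency of 0.230.
The F1 is + r / v +, so v + is a parental gamete class with expected frequency (1 − r)/2 = 0.770/2 = 0.3850.
Expected number = 0.3850 × 1000 = 385.00 ≈ 385.

385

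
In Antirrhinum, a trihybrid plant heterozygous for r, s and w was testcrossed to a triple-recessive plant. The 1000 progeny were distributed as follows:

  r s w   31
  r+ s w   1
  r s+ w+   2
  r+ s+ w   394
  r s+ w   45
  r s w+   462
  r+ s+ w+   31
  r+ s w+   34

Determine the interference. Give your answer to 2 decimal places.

0.44

The two most frequent reciprocal classes, r+ s+ w and r s w+, are the parental types, so the F1 was r+ s+ w / r s w+.
The two rarest classes, r+ s w and r s+ w+, are the double crossovers. Comparing them with the parentals, only the s allele has switched, so s is the middle locus and the order is r – s – w.
r–s: (79 + 3)/1000 = 0.0820; s–w: (62 + 3)/1000 = 0.0650.
Expected DCO frequency = 0.0820 × 0.0650 ≈ 0.00533; observed = 3/1000 ≈ 0.00300.
Coefficient of coincidence = 0.00300/0.00533 ≈ 0.56; interference = 1 − 0.56 = 0.44.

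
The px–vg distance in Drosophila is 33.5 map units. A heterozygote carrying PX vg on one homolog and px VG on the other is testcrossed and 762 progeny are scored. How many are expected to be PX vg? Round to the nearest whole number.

A map distance of 33.5 map units corresponds to a recombination frequency of 0.335.
The F1 is PX vg / px VG, so PX vg is a parental gamete class with expected frequency (1 − r)/2 = 0.665/2 = 0.3325.
Expected number = 0.3325 × 762 = 253.37 ≈ 253.

253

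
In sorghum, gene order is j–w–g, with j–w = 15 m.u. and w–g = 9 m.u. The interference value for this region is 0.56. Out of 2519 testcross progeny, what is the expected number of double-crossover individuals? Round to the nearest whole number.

15

Map distances give recombination frequencies of 0.150 and 0.090 for the two intervals.
With interference 0.56 (so coincidence = 0.44), expected double-crossover frequency = 0.150 × 0.090 × 0.44 = 0.00594.
Expected number = 0.00594 × 2519 = 14.96 ≈ 15.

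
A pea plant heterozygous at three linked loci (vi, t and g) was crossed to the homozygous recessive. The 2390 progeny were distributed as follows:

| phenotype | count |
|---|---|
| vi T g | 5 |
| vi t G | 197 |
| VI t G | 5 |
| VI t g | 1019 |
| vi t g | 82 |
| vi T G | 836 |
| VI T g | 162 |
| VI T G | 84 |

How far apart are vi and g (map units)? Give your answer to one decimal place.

7.4 map units

The two most frequent reciprocal classes, VI t g and vi T G, are the parental types, so the F1 was VI t g / vi T G.
The two rarest classes, VI t G and vi T g, are the double crossovers. Comparing them with the parentals, only the g allele has switched, so g is the middle locus and the order is t – g – vi.
Crossovers in the g–vi interval produce the single-crossover classes vi t g and VI T G (82 + 84 = 166) plus the double crossovers (10).
RF(g–vi) = (166 + 10) / 2390 = 176/2390 = 0.0736 → 7.4 map units.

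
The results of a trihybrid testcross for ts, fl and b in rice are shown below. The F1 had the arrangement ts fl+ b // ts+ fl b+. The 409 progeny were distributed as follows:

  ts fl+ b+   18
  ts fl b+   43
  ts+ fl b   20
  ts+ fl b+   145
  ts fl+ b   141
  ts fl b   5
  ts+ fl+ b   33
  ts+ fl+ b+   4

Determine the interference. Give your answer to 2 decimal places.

The two rarest classes, ts fl b and ts+ fl+ b+, are the double crossovers. Comparing them with the parentals, only the fl allele has switched, so fl is the middle locus and the order is ts – fl – b.
ts–fl: (76 + 9)/409 = 0.2078; fl–b: (38 + 9)/409 = 0.1149.
Expected DCO frequency = 0.2078 × 0.1149 ≈ 0.02388; observed = 9/409 ≈ 0.02200.
Coefficient of coincidence = 0.02200/0.02388 ≈ 0.92; interference = 1 − 0.92 = 0.08.

0.08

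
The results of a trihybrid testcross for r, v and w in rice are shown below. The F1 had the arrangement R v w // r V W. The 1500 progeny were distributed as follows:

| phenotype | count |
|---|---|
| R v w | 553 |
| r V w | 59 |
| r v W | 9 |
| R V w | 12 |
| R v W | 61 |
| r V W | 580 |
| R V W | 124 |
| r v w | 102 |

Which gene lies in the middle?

v

The two rarest classes, R V w and r v W, are the double crossovers. Comparing them with the parentals, only the v allele has switched, so v is the middle locus and the order is w – v – r.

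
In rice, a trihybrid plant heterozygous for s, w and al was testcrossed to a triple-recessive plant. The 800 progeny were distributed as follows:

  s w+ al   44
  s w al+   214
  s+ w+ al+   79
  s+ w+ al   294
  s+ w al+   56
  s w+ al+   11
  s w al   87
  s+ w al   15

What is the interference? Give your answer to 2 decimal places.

The two most frequent reciprocal classes, s+ w+ al and s w al+, are the parental types, so the F1 was s+ w+ al / s w al+.
The two rarest classes, s+ w al and s w+ al+, are the double crossovers. Comparing them with the parentals, only the w allele has switched, so w is the middle locus and the order is al – w – s.
al–w: (166 + 26)/800 = 0.2400; w–s: (100 + 26)/800 = 0.1575.
Expected DCO frequency = 0.2400 × 0.1575 ≈ 0.03780; observed = 26/800 ≈ 0.03250.
Coefficient of coincidence = 0.03250/0.03780 ≈ 0.86; interference = 1 − 0.86 = 0.14.

0.14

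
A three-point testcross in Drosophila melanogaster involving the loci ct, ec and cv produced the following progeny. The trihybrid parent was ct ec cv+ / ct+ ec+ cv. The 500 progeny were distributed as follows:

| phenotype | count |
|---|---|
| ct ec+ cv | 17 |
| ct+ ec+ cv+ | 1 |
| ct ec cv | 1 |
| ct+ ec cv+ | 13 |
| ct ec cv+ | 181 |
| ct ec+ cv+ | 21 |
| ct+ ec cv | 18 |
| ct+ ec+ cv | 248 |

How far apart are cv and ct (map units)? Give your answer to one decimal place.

The two rarest classes, ct ec cv and ct+ ec+ cv+, are the double crossovers. Comparing them with the parentals, only the cv allele has switched, so cv is the middle locus and the order is ct – cv – ec.
Crossovers in the ct–cv interval produce the single-crossover classes ct+ ec cv+ and ct ec+ cv (13 + 17 = 30) plus the double crossovers (2).
RF(ct–cv) = (30 + 2) / 500 = 32/500 = 0.0640 → 6.4 map units.

6.4 map units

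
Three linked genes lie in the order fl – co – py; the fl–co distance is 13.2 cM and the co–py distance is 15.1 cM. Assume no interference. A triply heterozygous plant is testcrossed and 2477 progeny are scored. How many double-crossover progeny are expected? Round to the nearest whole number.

Map distances give recombination frequencies of 0.132 and 0.151 for the two intervals.
With no interference, expected double-crossover frequency = 0.132 × 0.151 = 0.01993.
Expected number = 0.01993 × 2477 = 49.37 ≈ 49.

49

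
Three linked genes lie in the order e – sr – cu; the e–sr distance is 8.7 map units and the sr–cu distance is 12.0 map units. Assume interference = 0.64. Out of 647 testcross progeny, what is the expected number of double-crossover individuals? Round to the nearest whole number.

Map distances give recombination frequencies of 0.087 and 0.120 for the two intervals.
With interference 0.64 (so coincidence = 0.36), expected double-crossover frequency = 0.087 × 0.120 × 0.36 = 0.00376.
Expected number = 0.00376 × 647 = 2.43 ≈ 2.

2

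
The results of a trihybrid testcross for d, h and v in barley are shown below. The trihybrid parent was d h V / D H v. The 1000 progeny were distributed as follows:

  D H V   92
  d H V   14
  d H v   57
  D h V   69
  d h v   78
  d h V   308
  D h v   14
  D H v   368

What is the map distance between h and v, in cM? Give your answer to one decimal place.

The two rarest classes, d H V and D h v, are the double crossovers. Comparing them with the parentals, only the h allele has switched, so h is the middle locus and the order is d – h – v.
Crossovers in the h–v interval produce the single-crossover classes d h v and D H V (78 + 92 = 170) plus the double crossovers (28).
RF(h–v) = (170 + 28) / 1000 = 198/1000 = 0.1980 → 19.8 cM.

19.8 cM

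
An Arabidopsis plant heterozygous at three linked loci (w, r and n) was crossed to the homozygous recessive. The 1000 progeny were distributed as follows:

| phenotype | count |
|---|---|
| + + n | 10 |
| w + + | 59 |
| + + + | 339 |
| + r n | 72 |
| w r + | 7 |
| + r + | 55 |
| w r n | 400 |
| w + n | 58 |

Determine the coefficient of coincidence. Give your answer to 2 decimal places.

0.88

The two most frequent reciprocal classes, w r n and + + +, are the parental types, so the F1 was w r n / + + +.
The two rarest classes, w r + and + + n, are the double crossovers. Comparing them with the parentals, only the n allele has switched, so n is the middle locus and the order is r – n – w.
r–n: (113 + 17)/1000 = 0.1300; n–w: (131 + 17)/1000 = 0.1480.
Expected DCO frequency = 0.1300 × 0.1480 ≈ 0.01924; observed = 17/1000 ≈ 0.01700.
Coefficient of coincidence = 0.01700/0.01924 ≈ 0.88.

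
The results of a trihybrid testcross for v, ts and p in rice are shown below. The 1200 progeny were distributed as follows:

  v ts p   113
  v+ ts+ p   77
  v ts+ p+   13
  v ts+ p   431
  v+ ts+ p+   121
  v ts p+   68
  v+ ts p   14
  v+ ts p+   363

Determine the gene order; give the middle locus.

p

The two most frequent reciprocal classes, v ts+ p and v+ ts p+, are the parental types, so the F1 was v ts+ p / v+ ts p+.
The two rarest classes, v ts+ p+ and v+ ts p, are the double crossovers. Comparing them with the parentals, only the p allele has switched, so p is the middle locus and the order is ts – p – v.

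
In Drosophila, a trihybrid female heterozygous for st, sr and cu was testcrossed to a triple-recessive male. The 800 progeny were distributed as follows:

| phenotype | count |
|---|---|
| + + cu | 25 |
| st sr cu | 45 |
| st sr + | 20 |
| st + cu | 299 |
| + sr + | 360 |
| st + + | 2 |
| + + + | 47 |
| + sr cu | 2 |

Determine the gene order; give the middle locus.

cu

The two most frequent reciprocal classes, st + cu and + sr +, are the parental types, so the F1 was st + cu / + sr +.
The two rarest classes, st + + and + sr cu, are the double crossovers. Comparing them with the parentals, only the cu allele has switched, so cu is the middle locus and the order is sr – cu – st.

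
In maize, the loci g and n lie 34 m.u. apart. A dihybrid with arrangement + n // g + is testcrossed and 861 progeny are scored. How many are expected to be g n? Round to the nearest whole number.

A map distance of 34 m.u. corresponds to a recombination frequency of 0.340.
The F1 is + n / g +, so g n is a recombinant gamete class with expected frequency r/2 = 0.340/2 = 0.1700.
Expected number = 0.1700 × 861 = 146.37 ≈ 146.

146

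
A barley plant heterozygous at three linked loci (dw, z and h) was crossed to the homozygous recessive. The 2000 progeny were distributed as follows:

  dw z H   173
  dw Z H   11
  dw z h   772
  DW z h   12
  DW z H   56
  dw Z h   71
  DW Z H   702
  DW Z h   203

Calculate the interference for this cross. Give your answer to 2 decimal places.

0.23

The two most frequent reciprocal classes, DW Z H and dw z h, are the parental types, so the F1 was DW Z H / dw z h.
The two rarest classes, dw Z H and DW z h, are the double crossovers. Comparing them with the parentals, only the dw allele has switched, so dw is the middle locus and the order is z – dw – h.
z–dw: (127 + 23)/2000 = 0.0750; dw–h: (376 + 23)/2000 = 0.1995.
Expected DCO frequency = 0.0750 × 0.1995 ≈ 0.01496; observed = 23/2000 ≈ 0.01150.
Coefficient of coincidence = 0.01150/0.01496 ≈ 0.77; interference = 1 − 0.77 = 0.23.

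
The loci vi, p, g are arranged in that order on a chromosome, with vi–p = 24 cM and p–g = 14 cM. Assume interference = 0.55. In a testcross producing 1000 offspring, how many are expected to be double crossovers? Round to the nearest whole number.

15

Map distances give recombination frequencies of 0.240 and 0.140 for the two intervals.
With interference 0.55 (so coincidence = 0.45), expected double-crossover frequency = 0.240 × 0.140 × 0.45 = 0.01512.
Expected number = 0.01512 × 1000 = 15.12 ≈ 15.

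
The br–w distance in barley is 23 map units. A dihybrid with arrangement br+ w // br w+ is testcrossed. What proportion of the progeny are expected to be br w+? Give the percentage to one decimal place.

A map distance of 23 map units corresponds to a recombination frequency of 0.230.
The F1 is br+ w / br w+, so br w+ is a parental gamete class with expected frequency (1 − r)/2 = 0.770/2 = 0.3850.
That is 0.3850 = 38.5% of the progeny.

38.5%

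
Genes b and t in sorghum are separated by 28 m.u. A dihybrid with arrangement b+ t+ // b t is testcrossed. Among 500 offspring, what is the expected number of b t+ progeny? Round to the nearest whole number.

A map distance of 28 m.u. corresponds to a recombination frequency of 0.280.
The F1 is b+ t+ / b t, so b t+ is a recombinant gamete class with expected frequency r/2 = 0.280/2 = 0.1400.
Expected number = 0.1400 × 500 = 70.00 ≈ 70.

70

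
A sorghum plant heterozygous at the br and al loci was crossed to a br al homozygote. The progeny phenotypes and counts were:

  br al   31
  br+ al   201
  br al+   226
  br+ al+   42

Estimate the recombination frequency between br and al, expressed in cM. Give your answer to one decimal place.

The two most frequent classes, br+ al (201) and br al+ (226), are the parental types, so the F1 was br+ al / br al+.
The recombinant classes are br+ al+ and br al: 42 + 31 = 73.
Recombination frequency = 73/500 = 0.1460 ≈ 14.6%, i.e. 14.6 cM.

14.6 cM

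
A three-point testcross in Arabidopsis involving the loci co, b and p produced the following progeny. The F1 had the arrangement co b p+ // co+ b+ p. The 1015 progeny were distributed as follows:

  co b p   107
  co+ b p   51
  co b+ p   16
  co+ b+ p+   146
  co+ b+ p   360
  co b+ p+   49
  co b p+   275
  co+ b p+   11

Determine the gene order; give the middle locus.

co

The two rarest classes, co+ b p+ and co b+ p, are the double crossovers. Comparing them with the parentals, only the co allele has switched, so co is the middle locus and the order is b – co – p.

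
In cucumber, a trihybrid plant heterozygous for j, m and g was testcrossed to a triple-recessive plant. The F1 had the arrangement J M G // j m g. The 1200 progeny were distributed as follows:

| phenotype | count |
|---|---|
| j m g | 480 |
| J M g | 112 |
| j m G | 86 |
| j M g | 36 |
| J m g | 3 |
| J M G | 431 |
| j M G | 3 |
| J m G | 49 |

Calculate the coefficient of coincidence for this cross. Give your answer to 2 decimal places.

The two rarest classes, j M G and J m g, are the double crossovers. Comparing them with the parentals, only the j allele has switched, so j is the middle locus and the order is m – j – g.
m–j: (85 + 6)/1200 = 0.0758; j–g: (198 + 6)/1200 = 0.1700.
Expected DCO frequency = 0.0758 × 0.1700 ≈ 0.01289; observed = 6/1200 ≈ 0.00500.
Coefficient of coincidence = 0.00500/0.01289 ≈ 0.39.

0.39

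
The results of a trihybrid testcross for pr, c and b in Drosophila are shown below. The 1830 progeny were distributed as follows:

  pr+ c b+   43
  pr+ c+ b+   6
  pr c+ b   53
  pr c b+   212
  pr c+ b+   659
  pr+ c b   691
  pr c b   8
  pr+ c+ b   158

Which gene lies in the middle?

The two most frequent reciprocal classes, pr c+ b+ and pr+ c b, are the parental types, so the F1 was pr c+ b+ / pr+ c b.
The two rarest classes, pr+ c+ b+ and pr c b, are the double crossovers. Comparing them with the parentals, only the pr allele has switched, so pr is the middle locus and the order is b – pr – c.

pr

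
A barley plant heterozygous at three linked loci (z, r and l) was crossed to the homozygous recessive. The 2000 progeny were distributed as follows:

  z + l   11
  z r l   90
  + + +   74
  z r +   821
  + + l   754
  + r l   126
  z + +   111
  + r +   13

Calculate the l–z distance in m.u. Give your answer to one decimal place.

The two most frequent reciprocal classes, z r + and + + l, are the parental types, so the F1 was z r + / + + l.
The two rarest classes, + r + and z + l, are the double crossovers. Comparing them with the parentals, only the z allele has switched, so z is the middle locus and the order is r – z – l.
Crossovers in the z–l interval produce the single-crossover classes z r l and + + + (90 + 74 = 164) plus the double crossovers (24).
RF(z–l) = (164 + 24) / 2000 = 188/2000 = 0.0940 → 9.4 m.u.

9.4 m.u.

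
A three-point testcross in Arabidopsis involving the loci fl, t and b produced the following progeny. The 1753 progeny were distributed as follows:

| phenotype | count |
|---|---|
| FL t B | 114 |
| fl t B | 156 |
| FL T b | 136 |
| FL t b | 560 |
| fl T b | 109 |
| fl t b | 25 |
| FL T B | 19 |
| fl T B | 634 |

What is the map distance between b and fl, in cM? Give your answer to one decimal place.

15.2 cM

The two most frequent reciprocal classes, fl T B and FL t b, are the parental types, so the F1 was fl T B / FL t b.
The two rarest classes, FL T B and fl t b, are the double crossovers. Comparing them with the parentals, only the fl allele has switched, so fl is the middle locus and the order is t – fl – b.
Crossovers in the fl–b interval produce the single-crossover classes fl T b and FL t B (109 + 114 = 223) plus the double crossovers (44).
RF(fl–b) = (223 + 44) / 1753 = 267/1753 = 0.1523 → 15.2 cM.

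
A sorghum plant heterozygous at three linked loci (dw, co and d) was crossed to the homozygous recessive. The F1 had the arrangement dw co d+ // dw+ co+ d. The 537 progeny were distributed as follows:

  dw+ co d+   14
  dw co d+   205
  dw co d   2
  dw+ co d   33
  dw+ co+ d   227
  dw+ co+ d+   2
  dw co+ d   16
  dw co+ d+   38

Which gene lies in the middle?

d

The two rarest classes, dw co d and dw+ co+ d+, are the double crossovers. Comparing them with the parentals, only the d allele has switched, so d is the middle locus and the order is dw – d – co.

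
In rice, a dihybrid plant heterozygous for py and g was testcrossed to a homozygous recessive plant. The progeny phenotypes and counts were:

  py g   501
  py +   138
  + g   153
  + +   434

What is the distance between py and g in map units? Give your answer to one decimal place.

The two most frequent classes, + + (434) and py g (501), are the parental types, so the F1 was + + / py g.
The recombinant classes are + g and py +: 153 + 138 = 291.
Recombination frequency = 291/1226 = 0.2374 ≈ 23.7%, i.e. 23.7 map units.

23.7 map units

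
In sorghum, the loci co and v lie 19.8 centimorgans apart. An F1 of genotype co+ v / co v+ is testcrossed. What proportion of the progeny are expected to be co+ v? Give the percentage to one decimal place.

A map distance of 19.8 centimorgans corresponds to a recombination frequency of 0.198.
The F1 is co+ v / co v+, so co+ v is a parental gamete class with expected frequency (1 − r)/2 = 0.802/2 = 0.4010.
That is 0.4010 = 40.1% of the progeny.

40.1%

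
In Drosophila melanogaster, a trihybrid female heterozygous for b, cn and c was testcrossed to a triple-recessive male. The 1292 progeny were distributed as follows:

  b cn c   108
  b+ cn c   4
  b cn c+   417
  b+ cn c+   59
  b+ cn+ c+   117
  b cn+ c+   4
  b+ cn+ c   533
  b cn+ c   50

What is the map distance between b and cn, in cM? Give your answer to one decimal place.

The two most frequent reciprocal classes, b+ cn+ c and b cn c+, are the parental types, so the F1 was b+ cn+ c / b cn c+.
The two rarest classes, b+ cn c and b cn+ c+, are the double crossovers. Comparing them with the parentals, only the cn allele has switched, so cn is the middle locus and the order is b – cn – c.
Crossovers in the b–cn interval produce the single-crossover classes b cn+ c and b+ cn c+ (50 + 59 = 109) plus the double crossovers (8).
RF(b–cn) = (109 + 8) / 1292 = 117/1292 = 0.0906 → 9.1 cM.

9.1 cM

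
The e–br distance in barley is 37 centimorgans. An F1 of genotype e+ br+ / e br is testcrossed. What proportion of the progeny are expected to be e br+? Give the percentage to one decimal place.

A map distance of 37 centimorgans corresponds to a recombination frequency of 0.370.
The F1 is e+ br+ / e br, so e br+ is a recombinant gamete class with expected frequency r/2 = 0.370/2 = 0.1850.
That is 0.1850 = 18.5% of the progeny.

18.5%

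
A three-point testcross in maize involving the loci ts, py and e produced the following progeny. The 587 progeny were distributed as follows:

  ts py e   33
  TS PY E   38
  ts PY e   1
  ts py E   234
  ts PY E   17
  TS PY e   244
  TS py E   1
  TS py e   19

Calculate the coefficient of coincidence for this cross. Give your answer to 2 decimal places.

The two most frequent reciprocal classes, ts py E and TS PY e, are the parental types, so the F1 was ts py E / TS PY e.
The two rarest classes, TS py E and ts PY e, are the double crossovers. Comparing them with the parentals, only the ts allele has switched, so ts is the middle locus and the order is py – ts – e.
py–ts: (36 + 2)/587 = 0.0647; ts–e: (71 + 2)/587 = 0.1244.
Expected DCO frequency = 0.0647 × 0.1244 ≈ 0.00805; observed = 2/587 ≈ 0.00341.
Coefficient of coincidence = 0.00341/0.00805 ≈ 0.42.

0.42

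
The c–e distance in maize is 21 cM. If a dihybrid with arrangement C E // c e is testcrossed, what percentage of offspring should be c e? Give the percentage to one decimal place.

A map distance of 21 cM corresponds to a recombination frequency of 0.210.
The F1 is C E / c e, so c e is a parental gamete class with expected frequency (1 − r)/2 = 0.790/2 = 0.3950.
That is 0.3950 = 39.5% of the progeny.

39.5%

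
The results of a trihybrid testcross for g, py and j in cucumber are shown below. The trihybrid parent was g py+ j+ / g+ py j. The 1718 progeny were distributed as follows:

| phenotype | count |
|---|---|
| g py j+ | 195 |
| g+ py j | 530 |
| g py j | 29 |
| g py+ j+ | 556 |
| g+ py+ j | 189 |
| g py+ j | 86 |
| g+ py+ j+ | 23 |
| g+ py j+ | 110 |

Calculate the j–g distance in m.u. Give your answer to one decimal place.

14.4 m.u.

The two rarest classes, g+ py+ j+ and g py j, are the double crossovers. Comparing them with the parentals, only the g allele has switched, so g is the middle locus and the order is j – g – py.
Crossovers in the j–g interval produce the single-crossover classes g py+ j and g+ py j+ (86 + 110 = 196) plus the double crossovers (52).
RF(j–g) = (196 + 52) / 1718 = 248/1718 = 0.1444 → 14.4 m.u.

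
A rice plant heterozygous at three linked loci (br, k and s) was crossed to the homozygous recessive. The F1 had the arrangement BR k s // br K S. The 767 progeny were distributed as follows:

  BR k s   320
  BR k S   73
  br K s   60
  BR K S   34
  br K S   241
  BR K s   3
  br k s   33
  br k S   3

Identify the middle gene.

The two rarest classes, BR K s and br k S, are the double crossovers. Comparing them with the parentals, only the k allele has switched, so k is the middle locus and the order is br – k – s.

k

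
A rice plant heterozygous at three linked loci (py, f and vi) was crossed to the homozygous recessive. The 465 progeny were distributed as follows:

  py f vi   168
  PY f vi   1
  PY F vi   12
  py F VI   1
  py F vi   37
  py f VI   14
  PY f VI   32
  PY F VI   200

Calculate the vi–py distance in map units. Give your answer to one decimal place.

6.0 map units

The two most frequent reciprocal classes, py f vi and PY F VI, are the parental types, so the F1 was py f vi / PY F VI.
The two rarest classes, PY f vi and py F VI, are the double crossovers. Comparing them with the parentals, only the py allele has switched, so py is the middle locus and the order is f – py – vi.
Crossovers in the py–vi interval produce the single-crossover classes py f VI and PY F vi (14 + 12 = 26) plus the double crossovers (2).
RF(py–vi) = (26 + 2) / 465 = 28/465 = 0.0602 → 6.0 map units.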